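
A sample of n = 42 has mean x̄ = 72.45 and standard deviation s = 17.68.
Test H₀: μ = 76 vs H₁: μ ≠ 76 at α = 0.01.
One-sample t-test:
H₀: μ = 76
H₁: μ ≠ 76
df = n - 1 = 41
t = (x̄ - μ₀) / (s/√n) = (72.45 - 76) / (17.68/√42) = -1.301
p-value = 0.2004

Since p-value > α = 0.01, we fail to reject H₀.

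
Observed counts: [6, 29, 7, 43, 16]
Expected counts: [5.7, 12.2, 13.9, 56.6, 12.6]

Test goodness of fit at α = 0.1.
Chi-square goodness of fit test:
H₀: observed counts match expected distribution
H₁: observed counts differ from expected distribution
df = k - 1 = 4
χ² = Σ(O - E)²/E
   = (6 - 5.7)²/5.7 + (29 - 12.2)²/12.2 + (7 - 13.9)²/13.9 + (43 - 56.6)²/56.6 + (16 - 12.6)²/12.6
   = 0.016 + 23.134 + 3.425 + 3.268 + 0.917
   = 30.76
p-value < 0.0001

Since p-value < α = 0.1, we reject H₀.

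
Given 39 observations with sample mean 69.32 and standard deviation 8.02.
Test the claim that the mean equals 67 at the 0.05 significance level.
One-sample t-test:
H₀: μ = 67
H₁: μ ≠ 67
df = n - 1 = 38
t = (x̄ - μ₀) / (s/√n) = (69.32 - 67) / (8.02/√39) = 1.807
p-value = 0.0788

Since p-value > α = 0.05, we fail to reject H₀.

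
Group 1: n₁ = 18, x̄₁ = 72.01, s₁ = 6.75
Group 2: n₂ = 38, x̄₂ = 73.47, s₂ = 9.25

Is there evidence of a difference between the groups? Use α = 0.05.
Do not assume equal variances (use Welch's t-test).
Welch's two-sample t-test:
H₀: μ₁ = μ₂
H₁: μ₁ ≠ μ₂
s₁²/n₁ = 6.75²/18 = 2.5312,  s₂²/n₂ = 9.25²/38 = 2.2516
SE = √(s₁²/n₁ + s₂²/n₂) = √(2.5312 + 2.2516) = 2.1870
df (Welch-Satterthwaite) = (s₁²/n₁ + s₂²/n₂)² / [(s₁²/n₁)²/(n₁-1) + (s₂²/n₂)²/(n₂-1)] ≈ 44.51
t = (x̄₁ - x̄₂) / SE = (72.01 - 73.47) / 2.1870 = -1.46 / 2.1870 = -0.668
p-value = 0.5078

Since p-value > α = 0.05, we fail to reject H₀.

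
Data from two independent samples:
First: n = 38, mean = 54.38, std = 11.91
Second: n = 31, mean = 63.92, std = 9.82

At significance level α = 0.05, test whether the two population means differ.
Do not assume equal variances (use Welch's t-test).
Welch's two-sample t-test:
H₀: μ₁ = μ₂
H₁: μ₁ ≠ μ₂
s₁²/n₁ = 11.91²/38 = 3.7328,  s₂²/n₂ = 9.82²/31 = 3.1107
SE = √(s₁²/n₁ + s₂²/n₂) = √(3.7328 + 3.1107) = 2.6160
df (Welch-Satterthwaite) = (s₁²/n₁ + s₂²/n₂)² / [(s₁²/n₁)²/(n₁-1) + (s₂²/n₂)²/(n₂-1)] ≈ 66.99
t = (x̄₁ - x̄₂) / SE = (54.38 - 63.92) / 2.6160 = -9.54 / 2.6160 = -3.647
p-value = 0.0005

Since p-value < α = 0.05, we reject H₀.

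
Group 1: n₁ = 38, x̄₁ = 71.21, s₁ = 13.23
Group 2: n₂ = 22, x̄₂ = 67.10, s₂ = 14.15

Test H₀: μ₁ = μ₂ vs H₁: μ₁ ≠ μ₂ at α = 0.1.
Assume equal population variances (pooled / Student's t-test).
Student's two-sample t-test (equal variances):
H₀: μ₁ = μ₂
H₁: μ₁ ≠ μ₂
df = n₁ + n₂ - 2 = 58
Pooled variance s_p² = [(n₁-1)s₁² + (n₂-1)s₂²] / (n₁ + n₂ - 2) = [(37)(13.23²) + (21)(14.15²)] / 58 = 184.1533
SE = √(s_p²(1/n₁ + 1/n₂)) = √(184.1533 × (1/38 + 1/22)) = 3.6355
t = (x̄₁ - x̄₂) / SE = (71.21 - 67.10) / 3.6355 = 4.11 / 3.6355 = 1.131
p-value = 0.2629

Since p-value > α = 0.1, we fail to reject H₀.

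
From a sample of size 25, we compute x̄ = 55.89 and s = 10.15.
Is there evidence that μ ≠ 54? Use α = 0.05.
One-sample t-test:
H₀: μ = 54
H₁: μ ≠ 54
df = n - 1 = 24
t = (x̄ - μ₀) / (s/√n) = (55.89 - 54) / (10.15/√25) = 0.931
p-value = 0.3611

Since p-value > α = 0.05, we fail to reject H₀.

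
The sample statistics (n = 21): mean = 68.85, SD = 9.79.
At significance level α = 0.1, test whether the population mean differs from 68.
One-sample t-test:
H₀: μ = 68
H₁: μ ≠ 68
df = n - 1 = 20
t = (x̄ - μ₀) / (s/√n) = (68.85 - 68) / (9.79/√21) = 0.398
p-value = 0.6949

Since p-value > α = 0.1, we fail to reject H₀.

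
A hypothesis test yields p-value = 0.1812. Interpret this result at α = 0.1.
Since p = 0.1812 > α = 0.1, fail to reject H₀.
There is insufficient evidence to reject the null hypothesis; the result is not statistically significant at the 0.1 level.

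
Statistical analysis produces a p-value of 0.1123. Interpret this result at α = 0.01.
Since p = 0.1123 > α = 0.01, fail to reject H₀.
There is insufficient evidence to reject the null hypothesis; the result is not statistically significant at the 0.01 level.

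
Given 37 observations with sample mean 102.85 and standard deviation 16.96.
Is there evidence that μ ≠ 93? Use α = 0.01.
One-sample t-test:
H₀: μ = 93
H₁: μ ≠ 93
df = n - 1 = 36
t = (x̄ - μ₀) / (s/√n) = (102.85 - 93) / (16.96/√37) = 3.533
p-value = 0.0011

Since p-value < α = 0.01, we reject H₀.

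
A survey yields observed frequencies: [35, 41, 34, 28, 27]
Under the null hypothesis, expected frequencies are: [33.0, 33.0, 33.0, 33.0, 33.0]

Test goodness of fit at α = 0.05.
Chi-square goodness of fit test:
H₀: observed counts match expected distribution
H₁: observed counts differ from expected distribution
df = k - 1 = 4
χ² = Σ(O - E)²/E
   = (35 - 33.0)²/33.0 + (41 - 33.0)²/33.0 + (34 - 33.0)²/33.0 + (28 - 33.0)²/33.0 + (27 - 33.0)²/33.0
   = 0.121 + 1.939 + 0.030 + 0.758 + 1.091
   = 3.94
p-value = 0.4143

Since p-value > α = 0.05, we fail to reject H₀.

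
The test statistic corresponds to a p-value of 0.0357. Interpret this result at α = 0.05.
Since p = 0.0357 < α = 0.05, reject H₀.
There is sufficient evidence to reject the null hypothesis; the result is statistically significant at the 0.05 level.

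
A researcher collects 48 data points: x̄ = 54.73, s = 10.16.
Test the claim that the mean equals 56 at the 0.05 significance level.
One-sample t-test:
H₀: μ = 56
H₁: μ ≠ 56
df = n - 1 = 47
t = (x̄ - μ₀) / (s/√n) = (54.73 - 56) / (10.16/√48) = -0.866
p-value = 0.3909

Since p-value > α = 0.05, we fail to reject H₀.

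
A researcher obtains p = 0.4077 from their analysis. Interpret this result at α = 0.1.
Since p = 0.4077 > α = 0.1, fail to reject H₀.
There is insufficient evidence to reject the null hypothesis; the result is not statistically significant at the 0.1 level.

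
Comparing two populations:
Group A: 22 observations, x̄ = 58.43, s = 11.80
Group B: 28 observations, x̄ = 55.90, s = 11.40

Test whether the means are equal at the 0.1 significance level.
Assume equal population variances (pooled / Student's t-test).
Student's two-sample t-test (equal variances):
H₀: μ₁ = μ₂
H₁: μ₁ ≠ μ₂
df = n₁ + n₂ - 2 = 48
Pooled variance s_p² = [(n₁-1)s₁² + (n₂-1)s₂²] / (n₁ + n₂ - 2) = [(21)(11.80²) + (27)(11.40²)] / 48 = 134.0200
SE = √(s_p²(1/n₁ + 1/n₂)) = √(134.0200 × (1/22 + 1/28)) = 3.2982
t = (x̄₁ - x̄₂) / SE = (58.43 - 55.90) / 3.2982 = 2.53 / 3.2982 = 0.767
p-value = 0.4468

Since p-value > α = 0.1, we fail to reject H₀.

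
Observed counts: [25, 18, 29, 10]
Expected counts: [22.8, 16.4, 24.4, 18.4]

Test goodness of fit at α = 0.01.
Chi-square goodness of fit test:
H₀: observed counts match expected distribution
H₁: observed counts differ from expected distribution
df = k - 1 = 3
χ² = Σ(O - E)²/E
   = (25 - 22.8)²/22.8 + (18 - 16.4)²/16.4 + (29 - 24.4)²/24.4 + (10 - 18.4)²/18.4
   = 0.212 + 0.156 + 0.867 + 3.835
   = 5.07
p-value = 0.1667

Since p-value > α = 0.01, we fail to reject H₀.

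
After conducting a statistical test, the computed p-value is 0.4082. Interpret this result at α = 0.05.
Since p = 0.4082 > α = 0.05, fail to reject H₀.
There is insufficient evidence to reject the null hypothesis; the result is not statistically significant at the 0.05 level.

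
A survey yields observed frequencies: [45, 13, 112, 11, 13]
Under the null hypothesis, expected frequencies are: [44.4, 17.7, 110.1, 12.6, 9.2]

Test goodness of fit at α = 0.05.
Chi-square goodness of fit test:
H₀: observed counts match expected distribution
H₁: observed counts differ from expected distribution
df = k - 1 = 4
χ² = Σ(O - E)²/E
   = (45 - 44.4)²/44.4 + (13 - 17.7)²/17.7 + (112 - 110.1)²/110.1 + (11 - 12.6)²/12.6 + (13 - 9.2)²/9.2
   = 0.008 + 1.248 + 0.033 + 0.203 + 1.570
   = 3.06
p-value = 0.5476

Since p-value > α = 0.05, we fail to reject H₀.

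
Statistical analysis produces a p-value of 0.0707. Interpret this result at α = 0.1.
Since p = 0.0707 < α = 0.1, reject H₀.
There is sufficient evidence to reject the null hypothesis; the result is statistically significant at the 0.1 level.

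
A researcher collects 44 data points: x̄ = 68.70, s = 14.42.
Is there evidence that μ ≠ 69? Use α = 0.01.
One-sample t-test:
H₀: μ = 69
H₁: μ ≠ 69
df = n - 1 = 43
t = (x̄ - μ₀) / (s/√n) = (68.70 - 69) / (14.42/√44) = -0.138
p-value = 0.8909

Since p-value > α = 0.01, we fail to reject H₀.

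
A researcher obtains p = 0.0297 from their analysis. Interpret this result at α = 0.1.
Since p = 0.0297 < α = 0.1, reject H₀.
There is sufficient evidence to reject the null hypothesis; the result is statistically significant at the 0.1 level.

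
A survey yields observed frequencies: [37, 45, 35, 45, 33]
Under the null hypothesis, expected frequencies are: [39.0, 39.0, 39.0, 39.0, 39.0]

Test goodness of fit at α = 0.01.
Chi-square goodness of fit test:
H₀: observed counts match expected distribution
H₁: observed counts differ from expected distribution
df = k - 1 = 4
χ² = Σ(O - E)²/E
   = (37 - 39.0)²/39.0 + (45 - 39.0)²/39.0 + (35 - 39.0)²/39.0 + (45 - 39.0)²/39.0 + (33 - 39.0)²/39.0
   = 0.103 + 0.923 + 0.410 + 0.923 + 0.923
   = 3.28
p-value = 0.5118

Since p-value > α = 0.01, we fail to reject H₀.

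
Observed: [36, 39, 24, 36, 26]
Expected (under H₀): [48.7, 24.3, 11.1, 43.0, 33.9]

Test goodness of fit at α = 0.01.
Chi-square goodness of fit test:
H₀: observed counts match expected distribution
H₁: observed counts differ from expected distribution
df = k - 1 = 4
χ² = Σ(O - E)²/E
   = (36 - 48.7)²/48.7 + (39 - 24.3)²/24.3 + (24 - 11.1)²/11.1 + (36 - 43.0)²/43.0 + (26 - 33.9)²/33.9
   = 3.312 + 8.893 + 14.992 + 1.140 + 1.841
   = 30.18
p-value < 0.0001

Since p-value < α = 0.01, we reject H₀.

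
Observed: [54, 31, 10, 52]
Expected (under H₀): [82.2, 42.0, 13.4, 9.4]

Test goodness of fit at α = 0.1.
Chi-square goodness of fit test:
H₀: observed counts match expected distribution
H₁: observed counts differ from expected distribution
df = k - 1 = 3
χ² = Σ(O - E)²/E
   = (54 - 82.2)²/82.2 + (31 - 42.0)²/42.0 + (10 - 13.4)²/13.4 + (52 - 9.4)²/9.4
   = 9.674 + 2.881 + 0.863 + 193.060
   = 206.48
p-value < 0.0001

Since p-value < α = 0.1, we reject H₀.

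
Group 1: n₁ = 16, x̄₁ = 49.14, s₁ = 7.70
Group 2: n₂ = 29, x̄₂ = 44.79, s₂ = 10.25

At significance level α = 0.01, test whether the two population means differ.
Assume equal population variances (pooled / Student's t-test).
Student's two-sample t-test (equal variances):
H₀: μ₁ = μ₂
H₁: μ₁ ≠ μ₂
df = n₁ + n₂ - 2 = 43
Pooled variance s_p² = [(n₁-1)s₁² + (n₂-1)s₂²] / (n₁ + n₂ - 2) = [(15)(7.70²) + (28)(10.25²)] / 43 = 89.0953
SE = √(s_p²(1/n₁ + 1/n₂)) = √(89.0953 × (1/16 + 1/29)) = 2.9395
t = (x̄₁ - x̄₂) / SE = (49.14 - 44.79) / 2.9395 = 4.35 / 2.9395 = 1.480
p-value = 0.1462

Since p-value > α = 0.01, we fail to reject H₀.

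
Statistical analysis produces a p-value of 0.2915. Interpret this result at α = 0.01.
Since p = 0.2915 > α = 0.01, fail to reject H₀.
There is insufficient evidence to reject the null hypothesis; the result is not statistically significant at the 0.01 level.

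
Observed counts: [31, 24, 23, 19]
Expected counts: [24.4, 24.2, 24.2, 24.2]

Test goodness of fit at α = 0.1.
Chi-square goodness of fit test:
H₀: observed counts match expected distribution
H₁: observed counts differ from expected distribution
df = k - 1 = 3
χ² = Σ(O - E)²/E
   = (31 - 24.4)²/24.4 + (24 - 24.2)²/24.2 + (23 - 24.2)²/24.2 + (19 - 24.2)²/24.2
   = 1.785 + 0.002 + 0.060 + 1.117
   = 2.96
p-value = 0.3972

Since p-value > α = 0.1, we fail to reject H₀.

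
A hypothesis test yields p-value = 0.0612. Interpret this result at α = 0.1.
Since p = 0.0612 < α = 0.1, reject H₀.
There is sufficient evidence to reject the null hypothesis; the result is statistically significant at the 0.1 level.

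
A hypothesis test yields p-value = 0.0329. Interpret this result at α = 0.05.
Since p = 0.0329 < α = 0.05, reject H₀.
There is sufficient evidence to reject the null hypothesis; the result is statistically significant at the 0.05 level.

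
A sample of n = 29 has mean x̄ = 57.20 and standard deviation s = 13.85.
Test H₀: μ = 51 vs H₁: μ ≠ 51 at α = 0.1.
One-sample t-test:
H₀: μ = 51
H₁: μ ≠ 51
df = n - 1 = 28
t = (x̄ - μ₀) / (s/√n) = (57.20 - 51) / (13.85/√29) = 2.411
p-value = 0.0227

Since p-value < α = 0.1, we reject H₀.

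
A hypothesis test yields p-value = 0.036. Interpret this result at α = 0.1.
Since p = 0.036 < α = 0.1, reject H₀.
There is sufficient evidence to reject the null hypothesis; the result is statistically significant at the 0.1 level.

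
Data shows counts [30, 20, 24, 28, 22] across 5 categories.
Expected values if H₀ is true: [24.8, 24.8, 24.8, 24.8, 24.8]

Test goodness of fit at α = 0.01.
Chi-square goodness of fit test:
H₀: observed counts match expected distribution
H₁: observed counts differ from expected distribution
df = k - 1 = 4
χ² = Σ(O - E)²/E
   = (30 - 24.8)²/24.8 + (20 - 24.8)²/24.8 + (24 - 24.8)²/24.8 + (28 - 24.8)²/24.8 + (22 - 24.8)²/24.8
   = 1.090 + 0.929 + 0.026 + 0.413 + 0.316
   = 2.77
p-value = 0.5963

Since p-value > α = 0.01, we fail to reject H₀.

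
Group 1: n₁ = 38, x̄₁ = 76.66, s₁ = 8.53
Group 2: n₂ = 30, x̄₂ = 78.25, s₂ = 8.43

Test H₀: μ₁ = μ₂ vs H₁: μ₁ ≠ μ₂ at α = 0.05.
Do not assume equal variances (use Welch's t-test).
Welch's two-sample t-test:
H₀: μ₁ = μ₂
H₁: μ₁ ≠ μ₂
s₁²/n₁ = 8.53²/38 = 1.9148,  s₂²/n₂ = 8.43²/30 = 2.3688
SE = √(s₁²/n₁ + s₂²/n₂) = √(1.9148 + 2.3688) = 2.0697
df (Welch-Satterthwaite) = (s₁²/n₁ + s₂²/n₂)² / [(s₁²/n₁)²/(n₁-1) + (s₂²/n₂)²/(n₂-1)] ≈ 62.71
t = (x̄₁ - x̄₂) / SE = (76.66 - 78.25) / 2.0697 = -1.59 / 2.0697 = -0.768
p-value = 0.4452

Since p-value > α = 0.05, we fail to reject H₀.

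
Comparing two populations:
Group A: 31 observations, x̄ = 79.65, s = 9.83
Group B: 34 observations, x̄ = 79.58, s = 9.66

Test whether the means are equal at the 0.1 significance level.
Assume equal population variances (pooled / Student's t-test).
Student's two-sample t-test (equal variances):
H₀: μ₁ = μ₂
H₁: μ₁ ≠ μ₂
df = n₁ + n₂ - 2 = 63
Pooled variance s_p² = [(n₁-1)s₁² + (n₂-1)s₂²] / (n₁ + n₂ - 2) = [(30)(9.83²) + (33)(9.66²)] / 63 = 94.8934
SE = √(s_p²(1/n₁ + 1/n₂)) = √(94.8934 × (1/31 + 1/34)) = 2.4191
t = (x̄₁ - x̄₂) / SE = (79.65 - 79.58) / 2.4191 = 0.07 / 2.4191 = 0.029
p-value = 0.9770

Since p-value > α = 0.1, we fail to reject H₀.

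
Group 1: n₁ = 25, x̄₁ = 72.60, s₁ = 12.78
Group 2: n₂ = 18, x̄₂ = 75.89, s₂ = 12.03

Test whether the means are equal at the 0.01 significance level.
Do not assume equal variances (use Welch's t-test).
Welch's two-sample t-test:
H₀: μ₁ = μ₂
H₁: μ₁ ≠ μ₂
s₁²/n₁ = 12.78²/25 = 6.5331,  s₂²/n₂ = 12.03²/18 = 8.0400
SE = √(s₁²/n₁ + s₂²/n₂) = √(6.5331 + 8.0400) = 3.8175
df (Welch-Satterthwaite) = (s₁²/n₁ + s₂²/n₂)² / [(s₁²/n₁)²/(n₁-1) + (s₂²/n₂)²/(n₂-1)] ≈ 38.05
t = (x̄₁ - x̄₂) / SE = (72.60 - 75.89) / 3.8175 = -3.29 / 3.8175 = -0.862
p-value = 0.3942

Since p-value > α = 0.01, we fail to reject H₀.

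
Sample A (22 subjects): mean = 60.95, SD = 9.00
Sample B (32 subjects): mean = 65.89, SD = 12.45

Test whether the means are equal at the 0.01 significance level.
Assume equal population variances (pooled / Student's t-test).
Student's two-sample t-test (equal variances):
H₀: μ₁ = μ₂
H₁: μ₁ ≠ μ₂
df = n₁ + n₂ - 2 = 52
Pooled variance s_p² = [(n₁-1)s₁² + (n₂-1)s₂²] / (n₁ + n₂ - 2) = [(21)(9.00²) + (31)(12.45²)] / 52 = 125.1169
SE = √(s_p²(1/n₁ + 1/n₂)) = √(125.1169 × (1/22 + 1/32)) = 3.0979
t = (x̄₁ - x̄₂) / SE = (60.95 - 65.89) / 3.0979 = -4.94 / 3.0979 = -1.595
p-value = 0.1169

Since p-value > α = 0.01, we fail to reject H₀.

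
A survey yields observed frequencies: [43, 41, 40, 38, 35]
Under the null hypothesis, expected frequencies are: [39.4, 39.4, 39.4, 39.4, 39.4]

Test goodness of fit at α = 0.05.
Chi-square goodness of fit test:
H₀: observed counts match expected distribution
H₁: observed counts differ from expected distribution
df = k - 1 = 4
χ² = Σ(O - E)²/E
   = (43 - 39.4)²/39.4 + (41 - 39.4)²/39.4 + (40 - 39.4)²/39.4 + (38 - 39.4)²/39.4 + (35 - 39.4)²/39.4
   = 0.329 + 0.065 + 0.009 + 0.050 + 0.491
   = 0.94
p-value = 0.9181

Since p-value > α = 0.05, we fail to reject H₀.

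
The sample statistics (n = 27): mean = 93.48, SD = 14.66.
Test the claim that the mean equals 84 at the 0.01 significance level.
One-sample t-test:
H₀: μ = 84
H₁: μ ≠ 84
df = n - 1 = 26
t = (x̄ - μ₀) / (s/√n) = (93.48 - 84) / (14.66/√27) = 3.360
p-value = 0.0024

Since p-value < α = 0.01, we reject H₀.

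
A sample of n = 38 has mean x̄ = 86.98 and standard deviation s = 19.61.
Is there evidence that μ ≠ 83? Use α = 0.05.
One-sample t-test:
H₀: μ = 83
H₁: μ ≠ 83
df = n - 1 = 37
t = (x̄ - μ₀) / (s/√n) = (86.98 - 83) / (19.61/√38) = 1.251
p-value = 0.2187

Since p-value > α = 0.05, we fail to reject H₀.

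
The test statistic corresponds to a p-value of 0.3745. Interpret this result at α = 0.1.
Since p = 0.3745 > α = 0.1, fail to reject H₀.
There is insufficient evidence to reject the null hypothesis; the result is not statistically significant at the 0.1 level.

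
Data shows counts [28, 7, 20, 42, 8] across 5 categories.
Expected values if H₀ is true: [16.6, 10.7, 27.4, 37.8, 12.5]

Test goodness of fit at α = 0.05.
Chi-square goodness of fit test:
H₀: observed counts match expected distribution
H₁: observed counts differ from expected distribution
df = k - 1 = 4
χ² = Σ(O - E)²/E
   = (28 - 16.6)²/16.6 + (7 - 10.7)²/10.7 + (20 - 27.4)²/27.4 + (42 - 37.8)²/37.8 + (8 - 12.5)²/12.5
   = 7.829 + 1.279 + 1.999 + 0.467 + 1.620
   = 13.19
p-value = 0.0104

Since p-value < α = 0.05, we reject H₀.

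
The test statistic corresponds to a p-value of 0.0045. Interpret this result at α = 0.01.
Since p = 0.0045 < α = 0.01, reject H₀.
There is sufficient evidence to reject the null hypothesis; the result is statistically significant at the 0.01 level.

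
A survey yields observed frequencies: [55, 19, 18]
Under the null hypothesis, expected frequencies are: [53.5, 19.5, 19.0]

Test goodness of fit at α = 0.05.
Chi-square goodness of fit test:
H₀: observed counts match expected distribution
H₁: observed counts differ from expected distribution
df = k - 1 = 2
χ² = Σ(O - E)²/E
   = (55 - 53.5)²/53.5 + (19 - 19.5)²/19.5 + (18 - 19.0)²/19.0
   = 0.042 + 0.013 + 0.053
   = 0.11
p-value = 0.9477

Since p-value > α = 0.05, we fail to reject H₀.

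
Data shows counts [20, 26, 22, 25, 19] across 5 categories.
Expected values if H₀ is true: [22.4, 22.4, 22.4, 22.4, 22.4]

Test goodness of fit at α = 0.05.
Chi-square goodness of fit test:
H₀: observed counts match expected distribution
H₁: observed counts differ from expected distribution
df = k - 1 = 4
χ² = Σ(O - E)²/E
   = (20 - 22.4)²/22.4 + (26 - 22.4)²/22.4 + (22 - 22.4)²/22.4 + (25 - 22.4)²/22.4 + (19 - 22.4)²/22.4
   = 0.257 + 0.579 + 0.007 + 0.302 + 0.516
   = 1.66
p-value = 0.7978

Since p-value > α = 0.05, we fail to reject H₀.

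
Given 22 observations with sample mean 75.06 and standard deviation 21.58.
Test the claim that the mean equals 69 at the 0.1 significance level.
One-sample t-test:
H₀: μ = 69
H₁: μ ≠ 69
df = n - 1 = 21
t = (x̄ - μ₀) / (s/√n) = (75.06 - 69) / (21.58/√22) = 1.317
p-value = 0.2020

Since p-value > α = 0.1, we fail to reject H₀.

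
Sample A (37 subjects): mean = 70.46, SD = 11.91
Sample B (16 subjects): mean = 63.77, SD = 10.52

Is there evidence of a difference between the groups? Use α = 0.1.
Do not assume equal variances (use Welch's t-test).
Welch's two-sample t-test:
H₀: μ₁ = μ₂
H₁: μ₁ ≠ μ₂
s₁²/n₁ = 11.91²/37 = 3.8337,  s₂²/n₂ = 10.52²/16 = 6.9169
SE = √(s₁²/n₁ + s₂²/n₂) = √(3.8337 + 6.9169) = 3.2788
df (Welch-Satterthwaite) = (s₁²/n₁ + s₂²/n₂)² / [(s₁²/n₁)²/(n₁-1) + (s₂²/n₂)²/(n₂-1)] ≈ 32.12
t = (x̄₁ - x̄₂) / SE = (70.46 - 63.77) / 3.2788 = 6.69 / 3.2788 = 2.040
p-value = 0.0496

Since p-value < α = 0.1, we reject H₀.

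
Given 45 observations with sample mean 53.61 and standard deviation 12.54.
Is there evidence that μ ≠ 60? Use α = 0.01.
One-sample t-test:
H₀: μ = 60
H₁: μ ≠ 60
df = n - 1 = 44
t = (x̄ - μ₀) / (s/√n) = (53.61 - 60) / (12.54/√45) = -3.418
p-value = 0.0014

Since p-value < α = 0.01, we reject H₀.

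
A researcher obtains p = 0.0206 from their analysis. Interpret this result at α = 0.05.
Since p = 0.0206 < α = 0.05, reject H₀.
There is sufficient evidence to reject the null hypothesis; the result is statistically significant at the 0.05 level.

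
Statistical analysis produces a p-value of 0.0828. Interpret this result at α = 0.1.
Since p = 0.0828 < α = 0.1, reject H₀.
There is sufficient evidence to reject the null hypothesis; the result is statistically significant at the 0.1 level.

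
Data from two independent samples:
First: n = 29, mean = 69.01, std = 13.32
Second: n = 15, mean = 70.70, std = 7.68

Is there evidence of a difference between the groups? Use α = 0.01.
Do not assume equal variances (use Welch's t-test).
Welch's two-sample t-test:
H₀: μ₁ = μ₂
H₁: μ₁ ≠ μ₂
s₁²/n₁ = 13.32²/29 = 6.1180,  s₂²/n₂ = 7.68²/15 = 3.9322
SE = √(s₁²/n₁ + s₂²/n₂) = √(6.1180 + 3.9322) = 3.1702
df (Welch-Satterthwaite) = (s₁²/n₁ + s₂²/n₂)² / [(s₁²/n₁)²/(n₁-1) + (s₂²/n₂)²/(n₂-1)] ≈ 41.38
t = (x̄₁ - x̄₂) / SE = (69.01 - 70.70) / 3.1702 = -1.69 / 3.1702 = -0.533
p-value = 0.5968

Since p-value > α = 0.01, we fail to reject H₀.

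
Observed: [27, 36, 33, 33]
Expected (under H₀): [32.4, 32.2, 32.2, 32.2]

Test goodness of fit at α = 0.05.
Chi-square goodness of fit test:
H₀: observed counts match expected distribution
H₁: observed counts differ from expected distribution
df = k - 1 = 3
χ² = Σ(O - E)²/E
   = (27 - 32.4)²/32.4 + (36 - 32.2)²/32.2 + (33 - 32.2)²/32.2 + (33 - 32.2)²/32.2
   = 0.900 + 0.448 + 0.020 + 0.020
   = 1.39
p-value = 0.7083

Since p-value > α = 0.05, we fail to reject H₀.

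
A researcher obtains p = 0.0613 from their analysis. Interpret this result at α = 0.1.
Since p = 0.0613 < α = 0.1, reject H₀.
There is sufficient evidence to reject the null hypothesis; the result is statistically significant at the 0.1 level.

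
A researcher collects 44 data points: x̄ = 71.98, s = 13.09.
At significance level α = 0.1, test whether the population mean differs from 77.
One-sample t-test:
H₀: μ = 77
H₁: μ ≠ 77
df = n - 1 = 43
t = (x̄ - μ₀) / (s/√n) = (71.98 - 77) / (13.09/√44) = -2.544
p-value = 0.0146

Since p-value < α = 0.1, we reject H₀.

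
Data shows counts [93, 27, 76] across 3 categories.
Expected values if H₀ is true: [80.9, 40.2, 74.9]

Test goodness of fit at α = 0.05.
Chi-square goodness of fit test:
H₀: observed counts match expected distribution
H₁: observed counts differ from expected distribution
df = k - 1 = 2
χ² = Σ(O - E)²/E
   = (93 - 80.9)²/80.9 + (27 - 40.2)²/40.2 + (76 - 74.9)²/74.9
   = 1.810 + 4.334 + 0.016
   = 6.16
p-value = 0.0460

Since p-value < α = 0.05, we reject H₀.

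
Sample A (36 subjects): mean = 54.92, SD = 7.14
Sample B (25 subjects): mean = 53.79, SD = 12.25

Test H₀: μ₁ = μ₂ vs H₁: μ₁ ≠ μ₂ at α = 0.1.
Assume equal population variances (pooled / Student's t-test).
Student's two-sample t-test (equal variances):
H₀: μ₁ = μ₂
H₁: μ₁ ≠ μ₂
df = n₁ + n₂ - 2 = 59
Pooled variance s_p² = [(n₁-1)s₁² + (n₂-1)s₂²] / (n₁ + n₂ - 2) = [(35)(7.14²) + (24)(12.25²)] / 59 = 91.2845
SE = √(s_p²(1/n₁ + 1/n₂)) = √(91.2845 × (1/36 + 1/25)) = 2.4874
t = (x̄₁ - x̄₂) / SE = (54.92 - 53.79) / 2.4874 = 1.13 / 2.4874 = 0.454
p-value = 0.6513

Since p-value > α = 0.1, we fail to reject H₀.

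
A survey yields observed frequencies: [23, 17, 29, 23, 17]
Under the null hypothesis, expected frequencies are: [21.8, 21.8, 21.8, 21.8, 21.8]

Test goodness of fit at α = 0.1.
Chi-square goodness of fit test:
H₀: observed counts match expected distribution
H₁: observed counts differ from expected distribution
df = k - 1 = 4
χ² = Σ(O - E)²/E
   = (23 - 21.8)²/21.8 + (17 - 21.8)²/21.8 + (29 - 21.8)²/21.8 + (23 - 21.8)²/21.8 + (17 - 21.8)²/21.8
   = 0.066 + 1.057 + 2.378 + 0.066 + 1.057
   = 4.62
p-value = 0.3281

Since p-value > α = 0.1, we fail to reject H₀.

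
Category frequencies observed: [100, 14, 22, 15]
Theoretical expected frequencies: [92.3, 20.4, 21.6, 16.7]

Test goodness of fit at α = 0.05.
Chi-square goodness of fit test:
H₀: observed counts match expected distribution
H₁: observed counts differ from expected distribution
df = k - 1 = 3
χ² = Σ(O - E)²/E
   = (100 - 92.3)²/92.3 + (14 - 20.4)²/20.4 + (22 - 21.6)²/21.6 + (15 - 16.7)²/16.7
   = 0.642 + 2.008 + 0.007 + 0.173
   = 2.83
p-value = 0.4185

Since p-value > α = 0.05, we fail to reject H₀.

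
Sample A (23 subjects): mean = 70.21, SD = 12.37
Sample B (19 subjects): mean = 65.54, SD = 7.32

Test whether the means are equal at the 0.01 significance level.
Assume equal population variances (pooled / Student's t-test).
Student's two-sample t-test (equal variances):
H₀: μ₁ = μ₂
H₁: μ₁ ≠ μ₂
df = n₁ + n₂ - 2 = 40
Pooled variance s_p² = [(n₁-1)s₁² + (n₂-1)s₂²] / (n₁ + n₂ - 2) = [(22)(12.37²) + (18)(7.32²)] / 40 = 108.2714
SE = √(s_p²(1/n₁ + 1/n₂)) = √(108.2714 × (1/23 + 1/19)) = 3.2258
t = (x̄₁ - x̄₂) / SE = (70.21 - 65.54) / 3.2258 = 4.67 / 3.2258 = 1.448
p-value = 0.1555

Since p-value > α = 0.01, we fail to reject H₀.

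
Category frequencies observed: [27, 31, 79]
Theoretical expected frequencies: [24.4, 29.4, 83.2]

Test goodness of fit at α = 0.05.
Chi-square goodness of fit test:
H₀: observed counts match expected distribution
H₁: observed counts differ from expected distribution
df = k - 1 = 2
χ² = Σ(O - E)²/E
   = (27 - 24.4)²/24.4 + (31 - 29.4)²/29.4 + (79 - 83.2)²/83.2
   = 0.277 + 0.087 + 0.212
   = 0.58
p-value = 0.7497

Since p-value > α = 0.05, we fail to reject H₀.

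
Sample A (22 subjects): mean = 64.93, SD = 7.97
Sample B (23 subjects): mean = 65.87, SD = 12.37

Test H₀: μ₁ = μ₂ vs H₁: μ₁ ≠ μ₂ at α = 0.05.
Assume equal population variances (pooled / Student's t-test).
Student's two-sample t-test (equal variances):
H₀: μ₁ = μ₂
H₁: μ₁ ≠ μ₂
df = n₁ + n₂ - 2 = 43
Pooled variance s_p² = [(n₁-1)s₁² + (n₂-1)s₂²] / (n₁ + n₂ - 2) = [(21)(7.97²) + (22)(12.37²)] / 43 = 109.3096
SE = √(s_p²(1/n₁ + 1/n₂)) = √(109.3096 × (1/22 + 1/23)) = 3.1179
t = (x̄₁ - x̄₂) / SE = (64.93 - 65.87) / 3.1179 = -0.94 / 3.1179 = -0.301
p-value = 0.7645

Since p-value > α = 0.05, we fail to reject H₀.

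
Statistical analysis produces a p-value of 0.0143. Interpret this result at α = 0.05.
Since p = 0.0143 < α = 0.05, reject H₀.
There is sufficient evidence to reject the null hypothesis; the result is statistically significant at the 0.05 level.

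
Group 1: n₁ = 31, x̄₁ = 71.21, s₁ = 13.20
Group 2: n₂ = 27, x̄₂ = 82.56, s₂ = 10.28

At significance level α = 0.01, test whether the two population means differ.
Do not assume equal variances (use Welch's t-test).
Welch's two-sample t-test:
H₀: μ₁ = μ₂
H₁: μ₁ ≠ μ₂
s₁²/n₁ = 13.20²/31 = 5.6206,  s₂²/n₂ = 10.28²/27 = 3.9140
SE = √(s₁²/n₁ + s₂²/n₂) = √(5.6206 + 3.9140) = 3.0878
df (Welch-Satterthwaite) = (s₁²/n₁ + s₂²/n₂)² / [(s₁²/n₁)²/(n₁-1) + (s₂²/n₂)²/(n₂-1)] ≈ 55.36
t = (x̄₁ - x̄₂) / SE = (71.21 - 82.56) / 3.0878 = -11.35 / 3.0878 = -3.676
p-value = 0.0005

Since p-value < α = 0.01, we reject H₀.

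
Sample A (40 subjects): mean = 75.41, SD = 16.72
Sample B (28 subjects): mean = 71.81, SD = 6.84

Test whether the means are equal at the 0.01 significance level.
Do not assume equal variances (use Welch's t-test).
Welch's two-sample t-test:
H₀: μ₁ = μ₂
H₁: μ₁ ≠ μ₂
s₁²/n₁ = 16.72²/40 = 6.9890,  s₂²/n₂ = 6.84²/28 = 1.6709
SE = √(s₁²/n₁ + s₂²/n₂) = √(6.9890 + 1.6709) = 2.9428
df (Welch-Satterthwaite) = (s₁²/n₁ + s₂²/n₂)² / [(s₁²/n₁)²/(n₁-1) + (s₂²/n₂)²/(n₂-1)] ≈ 55.31
t = (x̄₁ - x̄₂) / SE = (75.41 - 71.81) / 2.9428 = 3.60 / 2.9428 = 1.223
p-value = 0.2264

Since p-value > α = 0.01, we fail to reject H₀.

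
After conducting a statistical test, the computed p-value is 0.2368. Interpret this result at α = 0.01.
Since p = 0.2368 > α = 0.01, fail to reject H₀.
There is insufficient evidence to reject the null hypothesis; the result is not statistically significant at the 0.01 level.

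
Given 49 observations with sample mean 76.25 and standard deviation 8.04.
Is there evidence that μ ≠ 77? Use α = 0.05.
One-sample t-test:
H₀: μ = 77
H₁: μ ≠ 77
df = n - 1 = 48
t = (x̄ - μ₀) / (s/√n) = (76.25 - 77) / (8.04/√49) = -0.653
p-value = 0.5169

Since p-value > α = 0.05, we fail to reject H₀.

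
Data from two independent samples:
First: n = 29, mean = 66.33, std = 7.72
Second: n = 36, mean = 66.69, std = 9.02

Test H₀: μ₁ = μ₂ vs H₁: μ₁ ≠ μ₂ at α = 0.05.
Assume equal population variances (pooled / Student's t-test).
Student's two-sample t-test (equal variances):
H₀: μ₁ = μ₂
H₁: μ₁ ≠ μ₂
df = n₁ + n₂ - 2 = 63
Pooled variance s_p² = [(n₁-1)s₁² + (n₂-1)s₂²] / (n₁ + n₂ - 2) = [(28)(7.72²) + (35)(9.02²)] / 63 = 71.6884
SE = √(s_p²(1/n₁ + 1/n₂)) = √(71.6884 × (1/29 + 1/36)) = 2.1127
t = (x̄₁ - x̄₂) / SE = (66.33 - 66.69) / 2.1127 = -0.36 / 2.1127 = -0.170
p-value = 0.8652

Since p-value > α = 0.05, we fail to reject H₀.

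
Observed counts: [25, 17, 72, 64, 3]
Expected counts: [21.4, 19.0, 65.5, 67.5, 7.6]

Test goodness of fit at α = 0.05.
Chi-square goodness of fit test:
H₀: observed counts match expected distribution
H₁: observed counts differ from expected distribution
df = k - 1 = 4
χ² = Σ(O - E)²/E
   = (25 - 21.4)²/21.4 + (17 - 19.0)²/19.0 + (72 - 65.5)²/65.5 + (64 - 67.5)²/67.5 + (3 - 7.6)²/7.6
   = 0.606 + 0.211 + 0.645 + 0.181 + 2.784
   = 4.43
p-value = 0.3513

Since p-value > α = 0.05, we fail to reject H₀.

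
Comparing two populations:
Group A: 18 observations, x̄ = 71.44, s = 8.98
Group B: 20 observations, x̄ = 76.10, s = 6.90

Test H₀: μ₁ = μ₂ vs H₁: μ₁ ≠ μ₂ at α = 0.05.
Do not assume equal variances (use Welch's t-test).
Welch's two-sample t-test:
H₀: μ₁ = μ₂
H₁: μ₁ ≠ μ₂
s₁²/n₁ = 8.98²/18 = 4.4800,  s₂²/n₂ = 6.90²/20 = 2.3805
SE = √(s₁²/n₁ + s₂²/n₂) = √(4.4800 + 2.3805) = 2.6193
df (Welch-Satterthwaite) = (s₁²/n₁ + s₂²/n₂)² / [(s₁²/n₁)²/(n₁-1) + (s₂²/n₂)²/(n₂-1)] ≈ 31.83
t = (x̄₁ - x̄₂) / SE = (71.44 - 76.10) / 2.6193 = -4.66 / 2.6193 = -1.779
p-value = 0.0848

Since p-value > α = 0.05, we fail to reject H₀.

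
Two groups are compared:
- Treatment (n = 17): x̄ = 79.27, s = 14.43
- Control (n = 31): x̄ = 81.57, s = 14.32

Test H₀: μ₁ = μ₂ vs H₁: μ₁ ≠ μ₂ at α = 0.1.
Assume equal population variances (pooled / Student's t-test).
Student's two-sample t-test (equal variances):
H₀: μ₁ = μ₂
H₁: μ₁ ≠ μ₂
df = n₁ + n₂ - 2 = 46
Pooled variance s_p² = [(n₁-1)s₁² + (n₂-1)s₂²] / (n₁ + n₂ - 2) = [(16)(14.43²) + (30)(14.32²)] / 46 = 206.1624
SE = √(s_p²(1/n₁ + 1/n₂)) = √(206.1624 × (1/17 + 1/31)) = 4.3333
t = (x̄₁ - x̄₂) / SE = (79.27 - 81.57) / 4.3333 = -2.30 / 4.3333 = -0.531
p-value = 0.5981

Since p-value > α = 0.1, we fail to reject H₀.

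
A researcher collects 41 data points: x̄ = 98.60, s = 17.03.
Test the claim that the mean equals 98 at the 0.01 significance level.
One-sample t-test:
H₀: μ = 98
H₁: μ ≠ 98
df = n - 1 = 40
t = (x̄ - μ₀) / (s/√n) = (98.60 - 98) / (17.03/√41) = 0.226
p-value = 0.8227

Since p-value > α = 0.01, we fail to reject H₀.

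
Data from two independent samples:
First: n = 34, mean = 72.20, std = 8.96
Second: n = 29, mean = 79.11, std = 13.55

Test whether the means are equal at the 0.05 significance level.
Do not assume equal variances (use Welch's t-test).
Welch's two-sample t-test:
H₀: μ₁ = μ₂
H₁: μ₁ ≠ μ₂
s₁²/n₁ = 8.96²/34 = 2.3612,  s₂²/n₂ = 13.55²/29 = 6.3311
SE = √(s₁²/n₁ + s₂²/n₂) = √(2.3612 + 6.3311) = 2.9483
df (Welch-Satterthwaite) = (s₁²/n₁ + s₂²/n₂)² / [(s₁²/n₁)²/(n₁-1) + (s₂²/n₂)²/(n₂-1)] ≈ 47.21
t = (x̄₁ - x̄₂) / SE = (72.20 - 79.11) / 2.9483 = -6.91 / 2.9483 = -2.344
p-value = 0.0234

Since p-value < α = 0.05, we reject H₀.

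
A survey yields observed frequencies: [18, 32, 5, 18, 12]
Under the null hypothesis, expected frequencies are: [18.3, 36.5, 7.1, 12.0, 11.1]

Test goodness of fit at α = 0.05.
Chi-square goodness of fit test:
H₀: observed counts match expected distribution
H₁: observed counts differ from expected distribution
df = k - 1 = 4
χ² = Σ(O - E)²/E
   = (18 - 18.3)²/18.3 + (32 - 36.5)²/36.5 + (5 - 7.1)²/7.1 + (18 - 12.0)²/12.0 + (12 - 11.1)²/11.1
   = 0.005 + 0.555 + 0.621 + 3.000 + 0.073
   = 4.25
p-value = 0.3727

Since p-value > α = 0.05, we fail to reject H₀.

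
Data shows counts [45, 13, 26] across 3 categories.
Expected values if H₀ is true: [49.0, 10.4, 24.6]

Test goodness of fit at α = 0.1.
Chi-square goodness of fit test:
H₀: observed counts match expected distribution
H₁: observed counts differ from expected distribution
df = k - 1 = 2
χ² = Σ(O - E)²/E
   = (45 - 49.0)²/49.0 + (13 - 10.4)²/10.4 + (26 - 24.6)²/24.6
   = 0.327 + 0.650 + 0.080
   = 1.06
p-value = 0.5897

Since p-value > α = 0.1, we fail to reject H₀.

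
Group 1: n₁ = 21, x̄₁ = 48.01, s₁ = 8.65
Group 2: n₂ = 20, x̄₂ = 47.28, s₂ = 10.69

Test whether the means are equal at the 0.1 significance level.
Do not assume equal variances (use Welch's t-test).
Welch's two-sample t-test:
H₀: μ₁ = μ₂
H₁: μ₁ ≠ μ₂
s₁²/n₁ = 8.65²/21 = 3.5630,  s₂²/n₂ = 10.69²/20 = 5.7138
SE = √(s₁²/n₁ + s₂²/n₂) = √(3.5630 + 5.7138) = 3.0458
df (Welch-Satterthwaite) = (s₁²/n₁ + s₂²/n₂)² / [(s₁²/n₁)²/(n₁-1) + (s₂²/n₂)²/(n₂-1)] ≈ 36.57
t = (x̄₁ - x̄₂) / SE = (48.01 - 47.28) / 3.0458 = 0.73 / 3.0458 = 0.240
p-value = 0.8119

Since p-value > α = 0.1, we fail to reject H₀.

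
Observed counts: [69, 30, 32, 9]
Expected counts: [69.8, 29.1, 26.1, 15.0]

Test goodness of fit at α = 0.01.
Chi-square goodness of fit test:
H₀: observed counts match expected distribution
H₁: observed counts differ from expected distribution
df = k - 1 = 3
χ² = Σ(O - E)²/E
   = (69 - 69.8)²/69.8 + (30 - 29.1)²/29.1 + (32 - 26.1)²/26.1 + (9 - 15.0)²/15.0
   = 0.009 + 0.028 + 1.334 + 2.400
   = 3.77
p-value = 0.2873

Since p-value > α = 0.01, we fail to reject H₀.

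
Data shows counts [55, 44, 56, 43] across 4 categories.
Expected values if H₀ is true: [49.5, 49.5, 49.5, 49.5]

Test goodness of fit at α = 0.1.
Chi-square goodness of fit test:
H₀: observed counts match expected distribution
H₁: observed counts differ from expected distribution
df = k - 1 = 3
χ² = Σ(O - E)²/E
   = (55 - 49.5)²/49.5 + (44 - 49.5)²/49.5 + (56 - 49.5)²/49.5 + (43 - 49.5)²/49.5
   = 0.611 + 0.611 + 0.854 + 0.854
   = 2.93
p-value = 0.4027

Since p-value > α = 0.1, we fail to reject H₀.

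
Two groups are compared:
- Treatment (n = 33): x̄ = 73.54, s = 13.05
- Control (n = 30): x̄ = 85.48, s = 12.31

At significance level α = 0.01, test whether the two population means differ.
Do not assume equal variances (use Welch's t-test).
Welch's two-sample t-test:
H₀: μ₁ = μ₂
H₁: μ₁ ≠ μ₂
s₁²/n₁ = 13.05²/33 = 5.1607,  s₂²/n₂ = 12.31²/30 = 5.0512
SE = √(s₁²/n₁ + s₂²/n₂) = √(5.1607 + 5.0512) = 3.1956
df (Welch-Satterthwaite) = (s₁²/n₁ + s₂²/n₂)² / [(s₁²/n₁)²/(n₁-1) + (s₂²/n₂)²/(n₂-1)] ≈ 60.91
t = (x̄₁ - x̄₂) / SE = (73.54 - 85.48) / 3.1956 = -11.94 / 3.1956 = -3.736
p-value = 0.0004

Since p-value < α = 0.01, we reject H₀.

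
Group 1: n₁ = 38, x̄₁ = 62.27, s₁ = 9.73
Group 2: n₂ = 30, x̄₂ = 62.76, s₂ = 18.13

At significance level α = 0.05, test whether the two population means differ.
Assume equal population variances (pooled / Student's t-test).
Student's two-sample t-test (equal variances):
H₀: μ₁ = μ₂
H₁: μ₁ ≠ μ₂
df = n₁ + n₂ - 2 = 66
Pooled variance s_p² = [(n₁-1)s₁² + (n₂-1)s₂²] / (n₁ + n₂ - 2) = [(37)(9.73²) + (29)(18.13²)] / 66 = 197.5016
SE = √(s_p²(1/n₁ + 1/n₂)) = √(197.5016 × (1/38 + 1/30)) = 3.4323
t = (x̄₁ - x̄₂) / SE = (62.27 - 62.76) / 3.4323 = -0.49 / 3.4323 = -0.143
p-value = 0.8869

Since p-value > α = 0.05, we fail to reject H₀.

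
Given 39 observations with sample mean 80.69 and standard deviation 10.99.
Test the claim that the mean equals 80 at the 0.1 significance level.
One-sample t-test:
H₀: μ = 80
H₁: μ ≠ 80
df = n - 1 = 38
t = (x̄ - μ₀) / (s/√n) = (80.69 - 80) / (10.99/√39) = 0.392
p-value = 0.6972

Since p-value > α = 0.1, we fail to reject H₀.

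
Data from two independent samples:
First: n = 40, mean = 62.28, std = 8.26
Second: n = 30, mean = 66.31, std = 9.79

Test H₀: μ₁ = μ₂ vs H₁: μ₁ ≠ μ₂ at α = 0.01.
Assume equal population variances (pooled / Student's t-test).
Student's two-sample t-test (equal variances):
H₀: μ₁ = μ₂
H₁: μ₁ ≠ μ₂
df = n₁ + n₂ - 2 = 68
Pooled variance s_p² = [(n₁-1)s₁² + (n₂-1)s₂²] / (n₁ + n₂ - 2) = [(39)(8.26²) + (29)(9.79²)] / 68 = 80.0052
SE = √(s_p²(1/n₁ + 1/n₂)) = √(80.0052 × (1/40 + 1/30)) = 2.1603
t = (x̄₁ - x̄₂) / SE = (62.28 - 66.31) / 2.1603 = -4.03 / 2.1603 = -1.865
p-value = 0.0664

Since p-value > α = 0.01, we fail to reject H₀.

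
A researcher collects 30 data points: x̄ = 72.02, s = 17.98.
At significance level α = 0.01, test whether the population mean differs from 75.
One-sample t-test:
H₀: μ = 75
H₁: μ ≠ 75
df = n - 1 = 29
t = (x̄ - μ₀) / (s/√n) = (72.02 - 75) / (17.98/√30) = -0.908
p-value = 0.3715

Since p-value > α = 0.01, we fail to reject H₀.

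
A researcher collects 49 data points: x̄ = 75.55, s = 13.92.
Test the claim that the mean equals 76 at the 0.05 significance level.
One-sample t-test:
H₀: μ = 76
H₁: μ ≠ 76
df = n - 1 = 48
t = (x̄ - μ₀) / (s/√n) = (75.55 - 76) / (13.92/√49) = -0.226
p-value = 0.8219

Since p-value > α = 0.05, we fail to reject H₀.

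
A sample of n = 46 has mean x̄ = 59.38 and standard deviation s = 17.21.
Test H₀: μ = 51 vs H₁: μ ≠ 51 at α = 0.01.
One-sample t-test:
H₀: μ = 51
H₁: μ ≠ 51
df = n - 1 = 45
t = (x̄ - μ₀) / (s/√n) = (59.38 - 51) / (17.21/√46) = 3.302
p-value = 0.0019

Since p-value < α = 0.01, we reject H₀.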